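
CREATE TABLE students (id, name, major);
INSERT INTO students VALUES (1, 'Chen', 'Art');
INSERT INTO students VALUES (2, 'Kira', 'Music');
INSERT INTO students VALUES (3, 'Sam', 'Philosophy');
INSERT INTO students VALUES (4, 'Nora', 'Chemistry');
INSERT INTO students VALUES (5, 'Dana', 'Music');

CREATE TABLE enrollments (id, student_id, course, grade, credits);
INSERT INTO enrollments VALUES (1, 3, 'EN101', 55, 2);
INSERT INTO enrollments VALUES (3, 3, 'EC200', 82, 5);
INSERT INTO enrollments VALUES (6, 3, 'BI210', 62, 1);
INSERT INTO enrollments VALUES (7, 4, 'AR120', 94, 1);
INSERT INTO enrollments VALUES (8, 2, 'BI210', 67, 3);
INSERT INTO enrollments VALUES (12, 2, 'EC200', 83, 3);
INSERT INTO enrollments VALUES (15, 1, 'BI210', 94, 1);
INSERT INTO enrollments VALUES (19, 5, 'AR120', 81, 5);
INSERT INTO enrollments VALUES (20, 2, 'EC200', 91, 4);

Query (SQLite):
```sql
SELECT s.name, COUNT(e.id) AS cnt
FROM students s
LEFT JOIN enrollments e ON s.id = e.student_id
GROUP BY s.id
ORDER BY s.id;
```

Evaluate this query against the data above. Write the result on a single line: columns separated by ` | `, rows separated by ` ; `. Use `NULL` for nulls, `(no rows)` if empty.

Chen | 1 ; Kira | 3 ; Sam | 3 ; Nora | 1 ; Dana | 1

LEFT JOIN keeps every students row; unmatched ones get NULL for enrollments columns.
Group by students.id and compute COUNT(e.id). COUNT(col) of an all-NULL group is 0.
  1: ids {15} → COUNT(e.id)=1
  2: ids {8, 12, 20} → COUNT(e.id)=3
  3: ids {1, 3, 6} → COUNT(e.id)=3
  4: ids {7} → COUNT(e.id)=1
  5: ids {19} → COUNT(e.id)=1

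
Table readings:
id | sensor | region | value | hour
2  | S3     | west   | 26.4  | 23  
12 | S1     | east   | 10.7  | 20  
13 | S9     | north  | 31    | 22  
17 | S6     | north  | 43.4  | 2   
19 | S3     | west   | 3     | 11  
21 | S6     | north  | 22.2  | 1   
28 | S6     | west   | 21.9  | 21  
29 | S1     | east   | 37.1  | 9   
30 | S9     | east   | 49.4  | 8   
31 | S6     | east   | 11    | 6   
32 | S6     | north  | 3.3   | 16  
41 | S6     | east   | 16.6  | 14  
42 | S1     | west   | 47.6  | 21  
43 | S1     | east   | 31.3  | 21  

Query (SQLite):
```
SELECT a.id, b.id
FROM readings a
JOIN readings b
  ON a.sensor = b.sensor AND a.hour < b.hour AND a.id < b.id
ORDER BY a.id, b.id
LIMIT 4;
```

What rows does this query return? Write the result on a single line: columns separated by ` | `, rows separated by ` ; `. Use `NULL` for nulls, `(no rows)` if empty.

12 | 42 ; 12 | 43 ; 17 | 28 ; 17 | 31

Pairs (a,b) with same sensor, a.hour < b.hour, a.id < b.id.
sensor groups: S1:{12,29,42,43} S3:{2,19} S6:{17,21,28,31,32,41} S9:{13,30}
Ordered by (a.id, b.id); first 4.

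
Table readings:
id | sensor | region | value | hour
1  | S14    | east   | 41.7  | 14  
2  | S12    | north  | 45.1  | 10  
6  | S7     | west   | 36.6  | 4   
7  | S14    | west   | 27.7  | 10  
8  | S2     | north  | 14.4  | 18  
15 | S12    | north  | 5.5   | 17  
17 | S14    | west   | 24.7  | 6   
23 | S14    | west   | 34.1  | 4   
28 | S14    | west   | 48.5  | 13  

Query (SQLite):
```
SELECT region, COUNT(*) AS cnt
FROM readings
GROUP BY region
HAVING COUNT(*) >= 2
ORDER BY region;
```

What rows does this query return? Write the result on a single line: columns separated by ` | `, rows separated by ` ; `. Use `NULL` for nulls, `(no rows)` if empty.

north | 3 ; west | 5

Partition readings by region; compute COUNT(*) within each group.
HAVING: keep groups with count ≥ 2.
  east: ids {1} → COUNT(*)=1
  north: ids {2, 8, 15} → COUNT(*)=3
  west: ids {6, 7, 17, 23, 28} → COUNT(*)=5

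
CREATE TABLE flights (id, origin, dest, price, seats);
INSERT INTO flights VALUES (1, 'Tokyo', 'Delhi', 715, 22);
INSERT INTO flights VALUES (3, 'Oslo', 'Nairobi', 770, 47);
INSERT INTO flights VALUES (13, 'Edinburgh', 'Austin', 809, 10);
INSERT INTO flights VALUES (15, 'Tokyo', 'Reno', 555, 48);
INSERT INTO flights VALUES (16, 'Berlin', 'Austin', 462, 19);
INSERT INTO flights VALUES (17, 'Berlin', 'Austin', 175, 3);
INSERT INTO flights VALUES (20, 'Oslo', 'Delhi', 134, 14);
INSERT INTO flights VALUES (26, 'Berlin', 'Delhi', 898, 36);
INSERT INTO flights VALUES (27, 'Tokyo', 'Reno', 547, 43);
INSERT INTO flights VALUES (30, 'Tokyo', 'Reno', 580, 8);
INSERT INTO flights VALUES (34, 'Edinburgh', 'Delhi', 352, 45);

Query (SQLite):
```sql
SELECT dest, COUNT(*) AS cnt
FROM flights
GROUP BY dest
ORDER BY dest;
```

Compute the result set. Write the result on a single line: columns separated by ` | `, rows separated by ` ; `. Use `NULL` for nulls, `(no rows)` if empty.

Partition flights by dest; compute COUNT(*) within each group.
  Austin: ids {13, 16, 17} → COUNT(*)=3
  Delhi: ids {1, 20, 26, 34} → COUNT(*)=4
  Nairobi: ids {3} → COUNT(*)=1
  Reno: ids {15, 27, 30} → COUNT(*)=3

Austin | 3 ; Delhi | 4 ; Nairobi | 1 ; Reno | 3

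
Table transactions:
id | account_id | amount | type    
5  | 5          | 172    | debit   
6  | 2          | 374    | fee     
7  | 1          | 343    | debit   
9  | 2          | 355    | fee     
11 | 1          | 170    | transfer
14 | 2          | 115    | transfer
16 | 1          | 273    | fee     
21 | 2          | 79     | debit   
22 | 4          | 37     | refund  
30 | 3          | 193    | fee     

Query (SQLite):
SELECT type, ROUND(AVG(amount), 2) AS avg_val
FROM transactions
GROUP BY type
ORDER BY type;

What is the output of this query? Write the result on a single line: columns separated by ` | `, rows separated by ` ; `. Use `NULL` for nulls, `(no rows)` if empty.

debit | 198 ; fee | 298.75 ; refund | 37 ; transfer | 142.5

Partition transactions by type; compute ROUND(AVG(amount), 2) within each group.
  debit: ids {5, 7, 21} → ROUND(AVG(amount), 2)=198
  fee: ids {6, 9, 16, 30} → ROUND(AVG(amount), 2)=298.75
  refund: ids {22} → ROUND(AVG(amount), 2)=37
  transfer: ids {11, 14} → ROUND(AVG(amount), 2)=142.5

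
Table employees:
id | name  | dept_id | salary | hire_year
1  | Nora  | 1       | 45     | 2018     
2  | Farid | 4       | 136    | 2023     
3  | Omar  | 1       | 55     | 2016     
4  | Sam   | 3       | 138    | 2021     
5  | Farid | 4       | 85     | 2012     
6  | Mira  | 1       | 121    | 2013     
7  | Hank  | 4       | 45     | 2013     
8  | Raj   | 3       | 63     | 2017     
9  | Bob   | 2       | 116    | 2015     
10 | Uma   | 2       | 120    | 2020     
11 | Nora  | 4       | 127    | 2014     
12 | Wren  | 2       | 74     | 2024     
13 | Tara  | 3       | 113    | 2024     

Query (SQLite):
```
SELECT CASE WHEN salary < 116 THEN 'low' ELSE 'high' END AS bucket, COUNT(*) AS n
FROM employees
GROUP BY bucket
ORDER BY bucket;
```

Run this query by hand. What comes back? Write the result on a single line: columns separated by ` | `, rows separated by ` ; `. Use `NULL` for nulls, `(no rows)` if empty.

high | 6 ; low | 7

Bucket rows by salary < 116 → 'low' else 'high'; count each bucket.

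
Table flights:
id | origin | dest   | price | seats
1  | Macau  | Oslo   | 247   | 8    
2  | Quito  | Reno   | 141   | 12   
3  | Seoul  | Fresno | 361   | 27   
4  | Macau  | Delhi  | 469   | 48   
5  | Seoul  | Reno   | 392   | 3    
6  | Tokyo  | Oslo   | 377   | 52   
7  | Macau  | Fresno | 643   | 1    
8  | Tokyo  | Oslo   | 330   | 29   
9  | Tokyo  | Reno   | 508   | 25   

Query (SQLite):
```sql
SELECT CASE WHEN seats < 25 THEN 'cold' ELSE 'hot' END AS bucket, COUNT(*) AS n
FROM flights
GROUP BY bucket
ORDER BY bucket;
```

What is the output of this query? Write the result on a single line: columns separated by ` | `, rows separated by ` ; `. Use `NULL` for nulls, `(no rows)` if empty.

cold | 4 ; hot | 5

Bucket rows by seats < 25 → 'cold' else 'hot'; count each bucket.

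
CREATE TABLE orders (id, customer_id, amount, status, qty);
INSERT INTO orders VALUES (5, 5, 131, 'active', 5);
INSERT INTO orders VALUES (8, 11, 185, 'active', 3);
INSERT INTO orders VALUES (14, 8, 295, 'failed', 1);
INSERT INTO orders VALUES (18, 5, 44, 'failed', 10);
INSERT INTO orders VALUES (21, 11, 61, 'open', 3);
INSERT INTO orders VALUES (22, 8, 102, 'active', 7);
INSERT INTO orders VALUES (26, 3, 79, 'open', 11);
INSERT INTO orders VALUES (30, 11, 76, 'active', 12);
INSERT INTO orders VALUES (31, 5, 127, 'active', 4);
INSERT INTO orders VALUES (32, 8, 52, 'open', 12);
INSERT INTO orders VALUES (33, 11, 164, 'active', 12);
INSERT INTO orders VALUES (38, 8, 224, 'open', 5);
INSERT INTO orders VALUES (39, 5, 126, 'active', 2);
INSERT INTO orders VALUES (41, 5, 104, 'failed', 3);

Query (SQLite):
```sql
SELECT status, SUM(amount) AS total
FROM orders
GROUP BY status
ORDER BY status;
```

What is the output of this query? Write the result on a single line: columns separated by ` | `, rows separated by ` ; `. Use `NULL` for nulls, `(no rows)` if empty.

active | 911 ; failed | 443 ; open | 416

Partition orders by status; compute SUM(amount) within each group.
  active: ids {5, 8, 22, 30, 31, 33, 39} → SUM(amount)=911
  failed: ids {14, 18, 41} → SUM(amount)=443
  open: ids {21, 26, 32, 38} → SUM(amount)=416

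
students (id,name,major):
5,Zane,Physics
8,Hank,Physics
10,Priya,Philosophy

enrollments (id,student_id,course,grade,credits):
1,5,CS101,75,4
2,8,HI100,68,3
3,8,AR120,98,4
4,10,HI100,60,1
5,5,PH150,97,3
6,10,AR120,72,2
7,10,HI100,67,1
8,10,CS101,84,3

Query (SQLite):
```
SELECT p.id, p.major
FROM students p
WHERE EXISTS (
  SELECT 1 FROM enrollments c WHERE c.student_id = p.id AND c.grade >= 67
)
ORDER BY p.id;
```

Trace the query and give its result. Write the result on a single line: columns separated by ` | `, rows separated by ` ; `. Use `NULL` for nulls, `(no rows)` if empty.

For each students row, check whether any enrollments with matching student_id has grade >= 67.
Keep rows where that is true.

5 | Physics ; 8 | Physics ; 10 | Philosophy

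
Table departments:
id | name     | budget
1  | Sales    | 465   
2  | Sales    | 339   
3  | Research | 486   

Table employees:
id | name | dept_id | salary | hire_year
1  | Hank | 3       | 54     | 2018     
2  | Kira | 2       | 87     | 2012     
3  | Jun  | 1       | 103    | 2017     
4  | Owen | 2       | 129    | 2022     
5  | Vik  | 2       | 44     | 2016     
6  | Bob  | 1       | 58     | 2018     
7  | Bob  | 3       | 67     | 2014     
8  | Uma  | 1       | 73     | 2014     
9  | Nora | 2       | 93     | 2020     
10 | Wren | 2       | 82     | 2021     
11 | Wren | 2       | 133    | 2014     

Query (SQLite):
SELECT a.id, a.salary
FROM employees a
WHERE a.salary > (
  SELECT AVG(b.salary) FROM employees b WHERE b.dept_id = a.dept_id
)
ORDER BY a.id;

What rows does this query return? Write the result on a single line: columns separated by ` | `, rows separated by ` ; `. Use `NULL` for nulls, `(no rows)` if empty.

3 | 103 ; 4 | 129 ; 7 | 67 ; 11 | 133

For each employees row a, compute AVG(salary) over rows sharing a.dept_id.
Keep row a if a.salary > that per-group AVG.
  dept_id=1: AVG(salary) = 78.0
  dept_id=2: AVG(salary) = 94.666667
  dept_id=3: AVG(salary) = 60.5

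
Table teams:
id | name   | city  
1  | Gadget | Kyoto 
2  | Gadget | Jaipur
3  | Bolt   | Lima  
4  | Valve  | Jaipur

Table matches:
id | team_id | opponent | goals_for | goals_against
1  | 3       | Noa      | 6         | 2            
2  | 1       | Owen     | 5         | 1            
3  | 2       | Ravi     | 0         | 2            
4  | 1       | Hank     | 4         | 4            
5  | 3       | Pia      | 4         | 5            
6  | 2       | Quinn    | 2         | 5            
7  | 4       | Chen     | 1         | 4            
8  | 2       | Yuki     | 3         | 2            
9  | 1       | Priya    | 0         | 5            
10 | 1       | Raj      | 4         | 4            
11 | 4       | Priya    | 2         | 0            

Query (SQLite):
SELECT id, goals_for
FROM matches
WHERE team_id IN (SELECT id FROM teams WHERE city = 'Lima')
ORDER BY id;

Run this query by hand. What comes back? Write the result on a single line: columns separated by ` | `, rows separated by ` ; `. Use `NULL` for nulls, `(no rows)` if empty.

1 | 6 ; 5 | 4

Inner query: teams.id where city = 'Lima'.
Outer: keep matches rows whose team_id is in that set.
Inner query → {3}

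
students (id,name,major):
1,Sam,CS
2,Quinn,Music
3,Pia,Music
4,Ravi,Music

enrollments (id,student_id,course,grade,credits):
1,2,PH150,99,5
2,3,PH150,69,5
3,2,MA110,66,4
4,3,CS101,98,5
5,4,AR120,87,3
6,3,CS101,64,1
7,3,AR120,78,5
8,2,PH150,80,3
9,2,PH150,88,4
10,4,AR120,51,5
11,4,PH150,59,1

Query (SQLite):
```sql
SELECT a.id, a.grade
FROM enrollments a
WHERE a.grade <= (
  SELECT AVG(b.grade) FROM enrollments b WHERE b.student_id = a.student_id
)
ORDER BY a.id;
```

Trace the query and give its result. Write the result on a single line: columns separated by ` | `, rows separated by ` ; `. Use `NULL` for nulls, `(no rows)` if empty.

2 | 69 ; 3 | 66 ; 6 | 64 ; 8 | 80 ; 10 | 51 ; 11 | 59

For each enrollments row a, compute AVG(grade) over rows sharing a.student_id.
Keep row a if a.grade <= that per-group AVG.
  student_id=2: AVG(grade) = 83.25
  student_id=3: AVG(grade) = 77.25
  student_id=4: AVG(grade) = 65.666667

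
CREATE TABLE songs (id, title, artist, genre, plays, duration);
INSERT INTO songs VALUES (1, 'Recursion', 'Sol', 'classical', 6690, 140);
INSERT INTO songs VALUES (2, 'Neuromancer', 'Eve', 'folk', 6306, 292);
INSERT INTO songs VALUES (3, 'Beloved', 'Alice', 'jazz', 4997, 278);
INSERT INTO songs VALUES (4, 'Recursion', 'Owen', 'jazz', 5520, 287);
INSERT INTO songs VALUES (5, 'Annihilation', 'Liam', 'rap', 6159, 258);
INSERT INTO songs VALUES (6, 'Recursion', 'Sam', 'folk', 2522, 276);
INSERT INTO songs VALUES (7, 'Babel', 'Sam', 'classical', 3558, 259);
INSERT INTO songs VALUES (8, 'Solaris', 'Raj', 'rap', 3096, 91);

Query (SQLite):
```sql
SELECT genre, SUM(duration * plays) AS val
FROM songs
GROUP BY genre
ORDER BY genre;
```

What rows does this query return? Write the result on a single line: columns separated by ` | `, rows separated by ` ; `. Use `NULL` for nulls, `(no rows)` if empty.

classical | 1858122 ; folk | 2537424 ; jazz | 2973406 ; rap | 1870758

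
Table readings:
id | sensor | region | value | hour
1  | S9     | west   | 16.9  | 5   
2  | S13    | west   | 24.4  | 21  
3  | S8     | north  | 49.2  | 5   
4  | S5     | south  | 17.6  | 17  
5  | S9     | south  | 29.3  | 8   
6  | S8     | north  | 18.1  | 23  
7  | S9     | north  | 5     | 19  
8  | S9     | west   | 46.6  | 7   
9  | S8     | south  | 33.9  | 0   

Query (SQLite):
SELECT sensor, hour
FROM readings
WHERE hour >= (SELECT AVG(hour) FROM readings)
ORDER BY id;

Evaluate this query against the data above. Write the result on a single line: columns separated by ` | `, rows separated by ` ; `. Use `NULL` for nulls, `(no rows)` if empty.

S13 | 21 ; S5 | 17 ; S8 | 23 ; S9 | 19

Scalar subquery: AVG(hour) over all readings rows = 11.666667 (≈; comparison uses full precision).
Keep rows where hour >= that value.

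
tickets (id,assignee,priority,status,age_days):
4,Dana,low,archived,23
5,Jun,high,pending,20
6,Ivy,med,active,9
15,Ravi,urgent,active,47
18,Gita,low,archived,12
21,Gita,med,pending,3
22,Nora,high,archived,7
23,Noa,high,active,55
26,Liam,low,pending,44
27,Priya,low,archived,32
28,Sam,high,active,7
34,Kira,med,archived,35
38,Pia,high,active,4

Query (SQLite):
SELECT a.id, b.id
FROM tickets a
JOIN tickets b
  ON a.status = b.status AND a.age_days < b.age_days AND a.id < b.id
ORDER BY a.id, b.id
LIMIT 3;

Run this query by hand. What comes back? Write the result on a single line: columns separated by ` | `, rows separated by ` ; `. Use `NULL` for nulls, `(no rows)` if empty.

4 | 27 ; 4 | 34 ; 5 | 26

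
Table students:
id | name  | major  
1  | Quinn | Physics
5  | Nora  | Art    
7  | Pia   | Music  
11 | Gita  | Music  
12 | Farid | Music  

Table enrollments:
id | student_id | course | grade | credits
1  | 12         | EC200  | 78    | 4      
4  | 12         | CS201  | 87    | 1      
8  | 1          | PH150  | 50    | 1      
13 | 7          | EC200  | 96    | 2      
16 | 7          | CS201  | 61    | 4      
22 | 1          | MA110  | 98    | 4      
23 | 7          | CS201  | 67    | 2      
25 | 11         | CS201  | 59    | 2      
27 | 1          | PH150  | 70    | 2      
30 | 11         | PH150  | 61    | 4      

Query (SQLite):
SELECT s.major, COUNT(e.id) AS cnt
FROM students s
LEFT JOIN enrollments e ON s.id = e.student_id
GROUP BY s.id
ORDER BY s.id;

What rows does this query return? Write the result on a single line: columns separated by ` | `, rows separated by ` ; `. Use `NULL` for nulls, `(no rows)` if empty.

Physics | 3 ; Art | 0 ; Music | 3 ; Music | 2 ; Music | 2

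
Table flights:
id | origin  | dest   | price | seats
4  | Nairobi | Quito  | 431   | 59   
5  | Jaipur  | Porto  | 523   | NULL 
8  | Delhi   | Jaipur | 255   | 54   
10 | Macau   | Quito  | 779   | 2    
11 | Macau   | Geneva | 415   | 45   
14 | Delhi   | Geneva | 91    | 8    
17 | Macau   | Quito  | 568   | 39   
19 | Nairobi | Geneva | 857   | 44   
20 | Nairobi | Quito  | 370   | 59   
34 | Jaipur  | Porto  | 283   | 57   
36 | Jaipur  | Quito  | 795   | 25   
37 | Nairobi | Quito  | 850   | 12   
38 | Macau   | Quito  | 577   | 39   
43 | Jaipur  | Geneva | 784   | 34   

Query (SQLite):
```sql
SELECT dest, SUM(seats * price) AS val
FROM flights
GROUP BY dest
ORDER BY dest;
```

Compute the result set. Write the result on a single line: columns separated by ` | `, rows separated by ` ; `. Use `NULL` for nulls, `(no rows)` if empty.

For each row compute seats * price.
Group by dest; take SUM of the expression per group.
  Geneva: ids {11, 14, 19, 43} → SUM(seats * price)=83767
  Jaipur: ids {8} → SUM(seats * price)=13770
  Porto: ids {5, 34} → SUM(seats * price)=16131
  Quito: ids {4, 10, 17, 20, 36, 37, 38} → SUM(seats * price)=123547

Geneva | 83767 ; Jaipur | 13770 ; Porto | 16131 ; Quito | 123547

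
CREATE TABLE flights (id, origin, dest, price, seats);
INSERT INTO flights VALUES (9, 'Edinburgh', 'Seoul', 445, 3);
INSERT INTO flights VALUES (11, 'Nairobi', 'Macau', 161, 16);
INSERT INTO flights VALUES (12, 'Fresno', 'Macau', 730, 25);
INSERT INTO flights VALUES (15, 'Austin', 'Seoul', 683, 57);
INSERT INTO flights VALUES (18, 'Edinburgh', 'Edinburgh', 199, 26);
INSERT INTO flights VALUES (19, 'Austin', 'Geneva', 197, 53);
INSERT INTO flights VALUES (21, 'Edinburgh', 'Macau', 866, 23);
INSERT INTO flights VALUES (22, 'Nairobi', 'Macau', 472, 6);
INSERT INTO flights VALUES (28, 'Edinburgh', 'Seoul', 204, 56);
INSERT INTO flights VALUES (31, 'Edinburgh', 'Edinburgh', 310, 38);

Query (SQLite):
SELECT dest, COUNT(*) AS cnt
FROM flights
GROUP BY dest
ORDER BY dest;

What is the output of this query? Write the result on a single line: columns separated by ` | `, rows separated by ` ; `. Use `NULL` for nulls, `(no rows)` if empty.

Edinburgh | 2 ; Geneva | 1 ; Macau | 4 ; Seoul | 3

Partition flights by dest; compute COUNT(*) within each group.
  Edinburgh: ids {18, 31} → COUNT(*)=2
  Geneva: ids {19} → COUNT(*)=1
  Macau: ids {11, 12, 21, 22} → COUNT(*)=4
  Seoul: ids {9, 15, 28} → COUNT(*)=3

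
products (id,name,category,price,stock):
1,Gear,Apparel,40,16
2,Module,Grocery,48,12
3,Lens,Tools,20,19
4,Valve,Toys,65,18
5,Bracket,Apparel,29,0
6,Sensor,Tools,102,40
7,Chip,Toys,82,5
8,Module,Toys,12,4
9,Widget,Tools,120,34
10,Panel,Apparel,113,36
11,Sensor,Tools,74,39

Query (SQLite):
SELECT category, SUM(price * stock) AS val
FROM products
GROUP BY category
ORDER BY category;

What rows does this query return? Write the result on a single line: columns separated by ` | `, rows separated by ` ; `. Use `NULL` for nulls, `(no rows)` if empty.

Apparel | 4708 ; Grocery | 576 ; Tools | 11426 ; Toys | 1628

For each row compute price * stock.
Group by category; take SUM of the expression per group.
  Apparel: ids {1, 5, 10} → SUM(price * stock)=4708
  Grocery: ids {2} → SUM(price * stock)=576
  Tools: ids {3, 6, 9, 11} → SUM(price * stock)=11426
  Toys: ids {4, 7, 8} → SUM(price * stock)=1628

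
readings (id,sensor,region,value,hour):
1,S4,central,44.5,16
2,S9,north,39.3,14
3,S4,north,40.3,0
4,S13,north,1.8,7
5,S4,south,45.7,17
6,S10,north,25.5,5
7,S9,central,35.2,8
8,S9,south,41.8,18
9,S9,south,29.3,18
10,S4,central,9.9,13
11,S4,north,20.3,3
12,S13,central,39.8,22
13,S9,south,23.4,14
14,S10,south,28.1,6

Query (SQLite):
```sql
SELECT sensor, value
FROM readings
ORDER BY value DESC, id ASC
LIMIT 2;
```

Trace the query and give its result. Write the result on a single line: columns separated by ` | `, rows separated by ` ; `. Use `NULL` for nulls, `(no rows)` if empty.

S4 | 45.7 ; S4 | 44.5

Sort by value desc, tiebreak id asc: (45.7, id=5), (44.5, id=1), (41.8, id=8), (40.3, id=3), (39.8, id=12) …. Take first 2.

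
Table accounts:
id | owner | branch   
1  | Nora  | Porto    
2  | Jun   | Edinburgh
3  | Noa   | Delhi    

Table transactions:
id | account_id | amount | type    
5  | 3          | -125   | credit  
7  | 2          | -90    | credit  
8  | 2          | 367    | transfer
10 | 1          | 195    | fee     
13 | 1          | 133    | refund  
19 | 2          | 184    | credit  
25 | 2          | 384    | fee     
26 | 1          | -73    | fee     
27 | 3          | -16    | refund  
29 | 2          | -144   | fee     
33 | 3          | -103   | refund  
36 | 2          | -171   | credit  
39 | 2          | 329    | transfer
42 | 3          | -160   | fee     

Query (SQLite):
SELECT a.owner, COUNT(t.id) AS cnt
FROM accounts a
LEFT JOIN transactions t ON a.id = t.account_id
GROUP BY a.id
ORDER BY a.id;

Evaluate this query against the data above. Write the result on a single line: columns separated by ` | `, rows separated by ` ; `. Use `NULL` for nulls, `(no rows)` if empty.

LEFT JOIN keeps every accounts row; unmatched ones get NULL for transactions columns.
Group by accounts.id and compute COUNT(t.id). COUNT(col) of an all-NULL group is 0.
  1: ids {10, 13, 26} → COUNT(t.id)=3
  2: ids {7, 8, 19, 25, 29, 36, 39} → COUNT(t.id)=7
  3: ids {5, 27, 33, 42} → COUNT(t.id)=4

Nora | 3 ; Jun | 7 ; Noa | 4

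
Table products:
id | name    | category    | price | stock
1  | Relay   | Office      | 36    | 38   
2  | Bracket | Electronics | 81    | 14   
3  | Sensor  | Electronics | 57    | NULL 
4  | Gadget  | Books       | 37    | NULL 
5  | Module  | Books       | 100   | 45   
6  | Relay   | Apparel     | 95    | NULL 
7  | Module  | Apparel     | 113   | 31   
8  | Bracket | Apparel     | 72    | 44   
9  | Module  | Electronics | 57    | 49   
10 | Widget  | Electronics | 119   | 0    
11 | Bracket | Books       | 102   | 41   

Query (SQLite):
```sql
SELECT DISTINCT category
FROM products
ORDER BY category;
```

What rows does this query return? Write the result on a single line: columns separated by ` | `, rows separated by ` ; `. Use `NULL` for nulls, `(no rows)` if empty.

Apparel ; Books ; Electronics ; Office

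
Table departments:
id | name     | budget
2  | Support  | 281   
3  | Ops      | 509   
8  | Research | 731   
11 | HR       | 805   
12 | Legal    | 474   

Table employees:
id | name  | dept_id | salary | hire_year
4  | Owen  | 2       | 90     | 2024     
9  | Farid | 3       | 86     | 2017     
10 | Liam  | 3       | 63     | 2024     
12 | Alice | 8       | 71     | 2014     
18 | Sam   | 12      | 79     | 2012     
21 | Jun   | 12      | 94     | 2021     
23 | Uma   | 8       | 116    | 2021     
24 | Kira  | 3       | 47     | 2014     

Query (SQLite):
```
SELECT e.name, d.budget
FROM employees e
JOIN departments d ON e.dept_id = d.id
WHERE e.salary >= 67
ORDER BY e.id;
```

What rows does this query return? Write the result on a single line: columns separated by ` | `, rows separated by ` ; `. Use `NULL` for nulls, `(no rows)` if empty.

Owen | 281 ; Farid | 509 ; Alice | 731 ; Sam | 474 ; Jun | 474 ; Uma | 731

Each employees row matches the departments row where dept_id = departments.id.
Then keep rows with e.salary >= 67.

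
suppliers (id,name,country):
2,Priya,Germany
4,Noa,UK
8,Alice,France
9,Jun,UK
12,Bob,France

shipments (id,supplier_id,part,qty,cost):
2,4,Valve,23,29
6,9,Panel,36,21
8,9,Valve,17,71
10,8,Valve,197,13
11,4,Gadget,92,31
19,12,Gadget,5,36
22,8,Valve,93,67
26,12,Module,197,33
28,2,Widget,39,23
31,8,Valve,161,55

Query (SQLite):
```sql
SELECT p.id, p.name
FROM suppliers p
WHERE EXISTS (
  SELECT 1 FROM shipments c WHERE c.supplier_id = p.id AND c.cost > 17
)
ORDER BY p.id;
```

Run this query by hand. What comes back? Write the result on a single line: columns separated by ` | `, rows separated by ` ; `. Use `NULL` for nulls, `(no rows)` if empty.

2 | Priya ; 4 | Noa ; 8 | Alice ; 9 | Jun ; 12 | Bob

For each suppliers row, check whether any shipments with matching supplier_id has cost > 17.
Keep rows where that is true.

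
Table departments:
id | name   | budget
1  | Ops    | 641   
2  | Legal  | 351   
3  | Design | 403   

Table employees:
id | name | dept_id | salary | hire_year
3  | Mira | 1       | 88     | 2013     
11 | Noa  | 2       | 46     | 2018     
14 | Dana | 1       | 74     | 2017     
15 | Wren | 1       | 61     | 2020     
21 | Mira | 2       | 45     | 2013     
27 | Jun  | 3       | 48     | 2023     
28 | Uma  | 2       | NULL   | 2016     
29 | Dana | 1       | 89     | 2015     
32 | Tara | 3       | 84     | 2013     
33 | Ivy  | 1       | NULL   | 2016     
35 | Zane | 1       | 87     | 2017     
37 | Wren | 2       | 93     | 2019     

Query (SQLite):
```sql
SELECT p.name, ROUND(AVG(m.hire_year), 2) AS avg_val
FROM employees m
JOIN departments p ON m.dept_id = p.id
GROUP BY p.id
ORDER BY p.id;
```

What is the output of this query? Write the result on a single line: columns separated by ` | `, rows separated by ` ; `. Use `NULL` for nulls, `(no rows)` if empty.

Ops | 2016.33 ; Legal | 2016.5 ; Design | 2018

Join each employees row to its departments via dept_id.
Group joined rows by departments.id; compute ROUND(AVG(m.hire_year), 2) per group.
  1: ids {3, 14, 15, 29, 33, 35} → ROUND(AVG(m.hire_year), 2)=2016.33
  2: ids {11, 21, 28, 37} → ROUND(AVG(m.hire_year), 2)=2016.5
  3: ids {27, 32} → ROUND(AVG(m.hire_year), 2)=2018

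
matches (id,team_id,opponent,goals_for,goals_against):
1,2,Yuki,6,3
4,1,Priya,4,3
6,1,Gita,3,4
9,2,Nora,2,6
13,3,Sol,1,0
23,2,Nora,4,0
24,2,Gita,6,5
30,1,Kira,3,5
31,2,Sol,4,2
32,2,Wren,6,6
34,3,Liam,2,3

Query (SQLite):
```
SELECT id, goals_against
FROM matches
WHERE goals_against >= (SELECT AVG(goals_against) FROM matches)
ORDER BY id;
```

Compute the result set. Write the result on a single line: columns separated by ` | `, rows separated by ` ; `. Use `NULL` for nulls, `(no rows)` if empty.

6 | 4 ; 9 | 6 ; 24 | 5 ; 30 | 5 ; 32 | 6

Scalar subquery: AVG(goals_against) over all matches rows = 3.363636 (≈; comparison uses full precision).
Keep rows where goals_against >= that value.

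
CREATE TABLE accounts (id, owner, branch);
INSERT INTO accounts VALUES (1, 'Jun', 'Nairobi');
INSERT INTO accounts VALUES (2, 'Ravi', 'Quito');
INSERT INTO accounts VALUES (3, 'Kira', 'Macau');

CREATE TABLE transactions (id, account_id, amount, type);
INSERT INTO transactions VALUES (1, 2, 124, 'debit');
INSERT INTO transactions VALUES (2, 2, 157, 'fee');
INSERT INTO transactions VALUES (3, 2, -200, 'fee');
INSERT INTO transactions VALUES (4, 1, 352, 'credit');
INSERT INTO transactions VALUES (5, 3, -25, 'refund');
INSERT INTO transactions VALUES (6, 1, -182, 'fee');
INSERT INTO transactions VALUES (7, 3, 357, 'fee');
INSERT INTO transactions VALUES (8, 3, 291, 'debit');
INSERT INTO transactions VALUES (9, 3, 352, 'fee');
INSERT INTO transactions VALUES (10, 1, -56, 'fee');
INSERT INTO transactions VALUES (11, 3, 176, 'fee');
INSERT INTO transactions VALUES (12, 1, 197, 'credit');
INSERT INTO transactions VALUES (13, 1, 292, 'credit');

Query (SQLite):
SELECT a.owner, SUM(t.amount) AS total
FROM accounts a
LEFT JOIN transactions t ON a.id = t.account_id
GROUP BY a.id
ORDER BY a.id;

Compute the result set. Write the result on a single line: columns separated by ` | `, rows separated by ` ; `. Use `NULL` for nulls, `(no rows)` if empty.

Jun | 603 ; Ravi | 81 ; Kira | 1151

LEFT JOIN keeps every accounts row; unmatched ones get NULL for transactions columns.
Group by accounts.id and compute SUM(t.amount). SUM over an all-NULL group is NULL.
  1: ids {4, 6, 10, 12, 13} → SUM(t.amount)=603
  2: ids {1, 2, 3} → SUM(t.amount)=81
  3: ids {5, 7, 8, 9, 11} → SUM(t.amount)=1151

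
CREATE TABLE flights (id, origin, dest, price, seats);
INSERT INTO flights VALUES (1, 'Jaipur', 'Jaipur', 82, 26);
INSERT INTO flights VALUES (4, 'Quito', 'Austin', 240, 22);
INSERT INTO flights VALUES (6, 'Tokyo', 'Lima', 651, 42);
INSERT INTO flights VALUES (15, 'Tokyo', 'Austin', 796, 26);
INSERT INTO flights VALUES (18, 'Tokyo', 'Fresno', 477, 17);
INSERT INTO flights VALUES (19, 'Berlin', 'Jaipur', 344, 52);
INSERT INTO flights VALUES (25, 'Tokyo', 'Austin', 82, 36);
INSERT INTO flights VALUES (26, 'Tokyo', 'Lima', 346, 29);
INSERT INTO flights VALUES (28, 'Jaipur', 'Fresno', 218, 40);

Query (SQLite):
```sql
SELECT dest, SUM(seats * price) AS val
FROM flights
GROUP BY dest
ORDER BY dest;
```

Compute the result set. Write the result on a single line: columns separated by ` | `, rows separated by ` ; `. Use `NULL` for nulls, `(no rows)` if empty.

Austin | 28928 ; Fresno | 16829 ; Jaipur | 20020 ; Lima | 37376

For each row compute seats * price.
Group by dest; take SUM of the expression per group.
  Austin: ids {4, 15, 25} → SUM(seats * price)=28928
  Fresno: ids {18, 28} → SUM(seats * price)=16829
  Jaipur: ids {1, 19} → SUM(seats * price)=20020
  Lima: ids {6, 26} → SUM(seats * price)=37376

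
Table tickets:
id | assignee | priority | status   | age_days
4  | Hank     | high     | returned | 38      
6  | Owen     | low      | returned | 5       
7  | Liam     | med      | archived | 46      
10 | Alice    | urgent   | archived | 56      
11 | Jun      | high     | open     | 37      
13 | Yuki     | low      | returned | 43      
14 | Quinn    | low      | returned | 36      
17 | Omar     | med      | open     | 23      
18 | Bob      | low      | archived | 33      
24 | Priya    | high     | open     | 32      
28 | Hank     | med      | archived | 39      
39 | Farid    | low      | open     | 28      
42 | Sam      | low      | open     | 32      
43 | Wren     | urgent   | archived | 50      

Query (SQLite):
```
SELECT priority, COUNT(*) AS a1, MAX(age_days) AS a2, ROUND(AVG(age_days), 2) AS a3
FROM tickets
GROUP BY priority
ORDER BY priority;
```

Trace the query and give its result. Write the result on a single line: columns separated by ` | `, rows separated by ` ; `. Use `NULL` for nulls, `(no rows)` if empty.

Group tickets by priority.
Per group compute: COUNT(*), MAX(age_days), ROUND(AVG(age_days), 2).
  high: ids {4, 11, 24} → COUNT(*)=3, MAX(age_days)=38, ROUND(AVG(age_days), 2)=35.67
  low: ids {6, 13, 14, 18, 39, 42} → COUNT(*)=6, MAX(age_days)=43, ROUND(AVG(age_days), 2)=29.5
  med: ids {7, 17, 28} → COUNT(*)=3, MAX(age_days)=46, ROUND(AVG(age_days), 2)=36
  urgent: ids {10, 43} → COUNT(*)=2, MAX(age_days)=56, ROUND(AVG(age_days), 2)=53

high | 3 | 38 | 35.67 ; low | 6 | 43 | 29.5 ; med | 3 | 46 | 36 ; urgent | 2 | 56 | 53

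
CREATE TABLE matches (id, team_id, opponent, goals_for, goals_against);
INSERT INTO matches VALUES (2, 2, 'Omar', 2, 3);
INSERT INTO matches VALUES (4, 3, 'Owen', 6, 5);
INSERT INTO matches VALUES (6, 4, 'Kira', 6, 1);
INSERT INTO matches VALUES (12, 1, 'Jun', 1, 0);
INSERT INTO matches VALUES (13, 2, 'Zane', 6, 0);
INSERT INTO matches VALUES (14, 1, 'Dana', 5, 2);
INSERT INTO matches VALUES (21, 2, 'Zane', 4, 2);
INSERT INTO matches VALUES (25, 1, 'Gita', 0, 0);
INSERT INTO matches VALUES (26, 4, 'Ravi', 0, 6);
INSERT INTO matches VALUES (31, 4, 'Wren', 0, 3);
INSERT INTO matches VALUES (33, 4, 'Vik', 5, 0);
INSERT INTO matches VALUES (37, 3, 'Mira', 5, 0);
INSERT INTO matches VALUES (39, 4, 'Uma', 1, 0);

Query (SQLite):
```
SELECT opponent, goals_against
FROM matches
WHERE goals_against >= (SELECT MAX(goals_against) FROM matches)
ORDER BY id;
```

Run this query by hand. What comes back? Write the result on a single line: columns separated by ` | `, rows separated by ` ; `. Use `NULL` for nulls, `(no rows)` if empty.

Ravi | 6

Scalar subquery: MAX(goals_against) over all matches rows = 6.
Keep rows where goals_against >= that value.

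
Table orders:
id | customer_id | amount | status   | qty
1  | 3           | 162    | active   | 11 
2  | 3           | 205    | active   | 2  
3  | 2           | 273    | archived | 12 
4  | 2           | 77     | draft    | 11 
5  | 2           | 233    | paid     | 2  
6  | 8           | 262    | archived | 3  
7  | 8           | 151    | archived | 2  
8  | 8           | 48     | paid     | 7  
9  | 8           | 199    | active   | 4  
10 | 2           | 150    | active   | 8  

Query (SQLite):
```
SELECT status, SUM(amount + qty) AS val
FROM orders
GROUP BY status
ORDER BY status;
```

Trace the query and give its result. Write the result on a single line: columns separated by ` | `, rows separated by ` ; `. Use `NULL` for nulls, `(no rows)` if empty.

For each row compute amount + qty.
Group by status; take SUM of the expression per group.
  active: ids {1, 2, 9, 10} → SUM(amount + qty)=741
  archived: ids {3, 6, 7} → SUM(amount + qty)=703
  draft: ids {4} → SUM(amount + qty)=88
  paid: ids {5, 8} → SUM(amount + qty)=290

active | 741 ; archived | 703 ; draft | 88 ; paid | 290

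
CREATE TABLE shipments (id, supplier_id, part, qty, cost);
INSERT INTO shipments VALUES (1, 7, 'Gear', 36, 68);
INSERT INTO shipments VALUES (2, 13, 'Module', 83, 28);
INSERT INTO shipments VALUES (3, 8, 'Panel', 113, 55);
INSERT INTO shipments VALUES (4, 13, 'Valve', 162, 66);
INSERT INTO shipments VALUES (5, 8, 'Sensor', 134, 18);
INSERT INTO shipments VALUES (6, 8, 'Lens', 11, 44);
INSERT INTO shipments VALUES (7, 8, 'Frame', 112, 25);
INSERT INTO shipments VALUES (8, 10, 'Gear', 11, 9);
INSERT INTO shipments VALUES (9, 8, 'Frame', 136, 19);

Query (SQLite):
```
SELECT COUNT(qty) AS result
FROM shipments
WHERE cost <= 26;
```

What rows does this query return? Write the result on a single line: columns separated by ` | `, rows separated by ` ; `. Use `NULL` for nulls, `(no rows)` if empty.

4

Rows where cost <= 26 → qty values: [134, 112, 11, 136].
COUNT(qty) counts non-NULL values → 4.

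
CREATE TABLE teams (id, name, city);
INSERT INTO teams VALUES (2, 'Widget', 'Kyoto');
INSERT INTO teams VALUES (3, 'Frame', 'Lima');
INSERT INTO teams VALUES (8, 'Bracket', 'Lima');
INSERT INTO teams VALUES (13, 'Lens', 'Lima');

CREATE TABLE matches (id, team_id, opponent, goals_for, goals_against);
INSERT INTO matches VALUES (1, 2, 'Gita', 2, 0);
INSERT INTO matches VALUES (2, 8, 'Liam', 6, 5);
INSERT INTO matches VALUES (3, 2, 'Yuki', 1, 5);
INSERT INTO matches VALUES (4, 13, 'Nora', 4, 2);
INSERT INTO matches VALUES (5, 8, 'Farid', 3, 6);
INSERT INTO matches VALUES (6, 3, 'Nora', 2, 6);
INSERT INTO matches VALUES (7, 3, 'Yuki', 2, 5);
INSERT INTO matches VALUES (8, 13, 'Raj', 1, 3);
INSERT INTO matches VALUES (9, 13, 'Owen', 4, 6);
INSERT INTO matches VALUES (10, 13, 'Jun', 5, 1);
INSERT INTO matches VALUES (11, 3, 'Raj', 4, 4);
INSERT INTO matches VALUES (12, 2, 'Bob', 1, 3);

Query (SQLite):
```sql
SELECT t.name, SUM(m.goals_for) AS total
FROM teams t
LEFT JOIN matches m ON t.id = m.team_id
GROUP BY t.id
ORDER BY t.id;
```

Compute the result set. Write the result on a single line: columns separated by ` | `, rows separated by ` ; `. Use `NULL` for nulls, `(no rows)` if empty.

LEFT JOIN keeps every teams row; unmatched ones get NULL for matches columns.
Group by teams.id and compute SUM(m.goals_for). SUM over an all-NULL group is NULL.
  2: ids {1, 3, 12} → SUM(m.goals_for)=4
  3: ids {6, 7, 11} → SUM(m.goals_for)=8
  8: ids {2, 5} → SUM(m.goals_for)=9
  13: ids {4, 8, 9, 10} → SUM(m.goals_for)=14

Widget | 4 ; Frame | 8 ; Bracket | 9 ; Lens | 14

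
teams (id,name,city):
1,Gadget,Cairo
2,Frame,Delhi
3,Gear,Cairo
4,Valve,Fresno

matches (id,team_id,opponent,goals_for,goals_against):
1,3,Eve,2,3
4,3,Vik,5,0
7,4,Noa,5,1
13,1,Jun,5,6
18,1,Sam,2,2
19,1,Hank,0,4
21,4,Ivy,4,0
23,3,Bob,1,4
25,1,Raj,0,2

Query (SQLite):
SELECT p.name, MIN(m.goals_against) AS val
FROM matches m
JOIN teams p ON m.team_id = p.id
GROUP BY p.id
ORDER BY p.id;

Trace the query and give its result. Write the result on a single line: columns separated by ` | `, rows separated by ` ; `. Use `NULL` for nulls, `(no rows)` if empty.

Gadget | 2 ; Gear | 0 ; Valve | 0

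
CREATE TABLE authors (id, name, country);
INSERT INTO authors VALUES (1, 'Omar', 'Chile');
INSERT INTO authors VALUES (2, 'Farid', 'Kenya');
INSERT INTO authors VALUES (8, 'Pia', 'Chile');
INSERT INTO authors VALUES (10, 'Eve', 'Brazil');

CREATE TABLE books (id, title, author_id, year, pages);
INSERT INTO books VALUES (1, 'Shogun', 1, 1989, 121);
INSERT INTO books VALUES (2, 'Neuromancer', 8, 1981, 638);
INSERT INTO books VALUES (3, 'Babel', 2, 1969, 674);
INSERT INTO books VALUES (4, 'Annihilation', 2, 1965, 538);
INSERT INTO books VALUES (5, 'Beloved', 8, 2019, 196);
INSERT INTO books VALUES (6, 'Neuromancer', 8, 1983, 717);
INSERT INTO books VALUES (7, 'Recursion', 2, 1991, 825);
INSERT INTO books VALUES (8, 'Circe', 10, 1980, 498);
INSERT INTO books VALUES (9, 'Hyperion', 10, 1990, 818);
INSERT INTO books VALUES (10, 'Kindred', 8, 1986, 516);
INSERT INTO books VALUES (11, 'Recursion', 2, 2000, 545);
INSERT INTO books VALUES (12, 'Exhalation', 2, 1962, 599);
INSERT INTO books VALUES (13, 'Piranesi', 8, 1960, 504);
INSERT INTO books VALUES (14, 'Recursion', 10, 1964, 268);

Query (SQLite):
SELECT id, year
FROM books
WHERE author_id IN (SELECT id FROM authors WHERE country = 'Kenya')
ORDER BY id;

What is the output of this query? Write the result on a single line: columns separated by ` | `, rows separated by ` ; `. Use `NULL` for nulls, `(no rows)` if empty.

3 | 1969 ; 4 | 1965 ; 7 | 1991 ; 11 | 2000 ; 12 | 1962

Inner query: authors.id where country = 'Kenya'.
Outer: keep books rows whose author_id is in that set.
Inner query → {2}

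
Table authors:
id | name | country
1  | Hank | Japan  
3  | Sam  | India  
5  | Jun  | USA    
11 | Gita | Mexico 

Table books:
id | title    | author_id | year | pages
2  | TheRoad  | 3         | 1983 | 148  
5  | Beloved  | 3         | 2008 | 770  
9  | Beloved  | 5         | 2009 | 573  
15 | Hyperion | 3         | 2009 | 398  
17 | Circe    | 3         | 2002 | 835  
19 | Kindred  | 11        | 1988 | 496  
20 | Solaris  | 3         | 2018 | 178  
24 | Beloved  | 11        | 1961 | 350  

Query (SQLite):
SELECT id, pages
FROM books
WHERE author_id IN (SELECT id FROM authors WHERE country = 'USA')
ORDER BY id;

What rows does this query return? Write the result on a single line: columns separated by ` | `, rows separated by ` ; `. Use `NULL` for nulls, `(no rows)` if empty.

Inner query: authors.id where country = 'USA'.
Outer: keep books rows whose author_id is in that set.
Inner query → {5}

9 | 573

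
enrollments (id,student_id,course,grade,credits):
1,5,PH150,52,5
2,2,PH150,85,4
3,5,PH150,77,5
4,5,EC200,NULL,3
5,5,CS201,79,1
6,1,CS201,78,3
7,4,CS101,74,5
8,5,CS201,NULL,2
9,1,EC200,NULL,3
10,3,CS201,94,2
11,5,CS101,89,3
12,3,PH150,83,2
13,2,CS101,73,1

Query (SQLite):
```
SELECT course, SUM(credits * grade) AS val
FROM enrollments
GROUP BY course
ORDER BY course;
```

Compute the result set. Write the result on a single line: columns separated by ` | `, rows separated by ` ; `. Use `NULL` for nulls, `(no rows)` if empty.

CS101 | 710 ; CS201 | 501 ; EC200 | NULL ; PH150 | 1151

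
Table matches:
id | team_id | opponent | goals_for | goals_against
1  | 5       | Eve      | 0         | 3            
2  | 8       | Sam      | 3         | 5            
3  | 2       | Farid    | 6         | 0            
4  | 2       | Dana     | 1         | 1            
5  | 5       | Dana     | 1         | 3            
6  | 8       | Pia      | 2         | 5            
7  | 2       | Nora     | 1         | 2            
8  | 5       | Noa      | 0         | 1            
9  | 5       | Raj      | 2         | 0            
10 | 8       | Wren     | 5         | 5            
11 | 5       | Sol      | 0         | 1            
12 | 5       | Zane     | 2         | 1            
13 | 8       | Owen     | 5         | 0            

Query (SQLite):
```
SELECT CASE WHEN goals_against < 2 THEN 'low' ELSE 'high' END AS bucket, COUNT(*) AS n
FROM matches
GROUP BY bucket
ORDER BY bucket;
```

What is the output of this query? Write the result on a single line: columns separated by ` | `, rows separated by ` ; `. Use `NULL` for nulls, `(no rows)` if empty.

Bucket rows by goals_against < 2 → 'low' else 'high'; count each bucket.

high | 6 ; low | 7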